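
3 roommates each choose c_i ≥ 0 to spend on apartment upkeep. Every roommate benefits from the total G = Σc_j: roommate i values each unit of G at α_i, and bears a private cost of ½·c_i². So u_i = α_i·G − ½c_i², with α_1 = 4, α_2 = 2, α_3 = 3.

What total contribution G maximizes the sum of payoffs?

Planner FOC: ∂(Σu_j)/∂c_i = (Σα_j) − c_i = 0, so c_i^SO = Σα_j = 9 for every i; G^SO = 27.

27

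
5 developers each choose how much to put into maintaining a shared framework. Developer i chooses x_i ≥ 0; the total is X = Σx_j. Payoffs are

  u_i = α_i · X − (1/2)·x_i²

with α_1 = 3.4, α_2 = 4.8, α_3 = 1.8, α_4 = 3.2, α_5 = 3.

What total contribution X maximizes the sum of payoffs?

81

Planner FOC: ∂(Σu_j)/∂x_i = (Σα_j) − x_i = 0, so x_i^SO = Σα_j = 16.2 for every i; X^SO = 81.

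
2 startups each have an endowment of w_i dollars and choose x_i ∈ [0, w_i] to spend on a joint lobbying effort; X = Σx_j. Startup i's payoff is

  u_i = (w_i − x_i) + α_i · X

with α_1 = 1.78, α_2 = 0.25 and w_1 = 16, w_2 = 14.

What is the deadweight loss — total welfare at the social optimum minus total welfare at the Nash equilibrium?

∂u_i/∂x_i = α_i − 1, so startup i contributes w_i if α_i > 1, else 0.
α_i > 1 for i ∈ {1}; NE contributions (16, 0), X = 16.
W^NE = Σw_i − X^NE + (Σα_i)·X^NE = 30 + 1.03·16 = 46.48.
Planner: ∂(Σu_j)/∂x_i = Σα_j − 1 = 1.03 > 0, so everyone contributes w_i; X^SO = 30, W^SO = 30 + 1.03·30 = 60.9.
Deadweight loss = 14.42.

14.42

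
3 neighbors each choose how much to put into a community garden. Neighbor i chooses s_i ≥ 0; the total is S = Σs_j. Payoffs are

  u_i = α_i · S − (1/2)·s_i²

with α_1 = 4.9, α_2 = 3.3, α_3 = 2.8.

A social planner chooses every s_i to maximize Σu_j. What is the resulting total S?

33

Planner FOC: ∂(Σu_j)/∂s_i = (Σα_j) − s_i = 0, so s_i^SO = Σα_j = 11 for every i; S^SO = 33.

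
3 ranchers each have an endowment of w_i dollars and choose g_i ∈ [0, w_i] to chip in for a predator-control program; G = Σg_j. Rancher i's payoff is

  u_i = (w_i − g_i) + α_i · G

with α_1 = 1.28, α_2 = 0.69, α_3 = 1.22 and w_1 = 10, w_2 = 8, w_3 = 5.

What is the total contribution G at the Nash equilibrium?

15

∂u_i/∂g_i = α_i − 1, so rancher i contributes w_i if α_i > 1, else 0.
α_i > 1 for i ∈ {1, 3}; NE contributions (10, 0, 5), G = 15.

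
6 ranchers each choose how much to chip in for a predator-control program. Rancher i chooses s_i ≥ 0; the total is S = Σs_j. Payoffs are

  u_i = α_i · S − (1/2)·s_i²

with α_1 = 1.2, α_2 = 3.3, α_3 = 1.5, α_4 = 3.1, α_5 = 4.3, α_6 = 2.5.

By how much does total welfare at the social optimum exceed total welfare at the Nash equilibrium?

530.085

Rancher i's FOC: ∂u_i/∂s_i = α_i − s_i = 0, so s_i* = α_i.
NE contributions = (1.2, 3.3, 1.5, 3.1, 4.3, 2.5); S = 15.9.
W^NE = (Σα)·S − ½Σα_i² = 15.9² − ½·48.93 = 228.345.
Planner sets s_i = Σα_j = 15.9 for every i, so S^SO = 6·15.9 = 95.4.
W^SO = (Σα)·S^SO − ½·6·(Σα)² = (6/2)·15.9² = 758.43.
Deadweight loss = W^SO − W^NE = 530.085.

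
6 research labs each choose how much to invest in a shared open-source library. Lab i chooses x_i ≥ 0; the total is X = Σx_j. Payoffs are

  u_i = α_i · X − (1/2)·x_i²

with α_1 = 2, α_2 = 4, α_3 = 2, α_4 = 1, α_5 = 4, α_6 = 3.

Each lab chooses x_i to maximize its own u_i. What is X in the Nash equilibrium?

16

Lab i's FOC: ∂u_i/∂x_i = α_i − x_i = 0, so x_i* = α_i.
NE contributions = (2, 4, 2, 1, 4, 3); X = 16.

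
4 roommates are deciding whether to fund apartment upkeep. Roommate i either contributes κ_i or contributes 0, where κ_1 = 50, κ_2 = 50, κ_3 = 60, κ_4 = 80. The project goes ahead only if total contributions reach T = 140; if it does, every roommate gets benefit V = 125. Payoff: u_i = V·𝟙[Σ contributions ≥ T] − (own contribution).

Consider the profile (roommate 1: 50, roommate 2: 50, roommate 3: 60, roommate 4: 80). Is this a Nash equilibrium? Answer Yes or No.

Total = 240 ≥ 140: provided.
Roommate 1 (pledges 50, payoff 75): dropping to 0 → total 190, payoff 125. Profitable deviation.

No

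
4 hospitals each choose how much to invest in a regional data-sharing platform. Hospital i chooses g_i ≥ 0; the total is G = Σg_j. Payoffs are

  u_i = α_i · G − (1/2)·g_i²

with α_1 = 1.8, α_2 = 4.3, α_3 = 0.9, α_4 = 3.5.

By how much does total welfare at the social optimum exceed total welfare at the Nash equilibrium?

Hospital i's FOC: ∂u_i/∂g_i = α_i − g_i = 0, so g_i* = α_i.
NE contributions = (1.8, 4.3, 0.9, 3.5); G = 10.5.
W^NE = (Σα)·G − ½Σα_i² = 10.5² − ½·34.79 = 92.855.
Planner sets g_i = Σα_j = 10.5 for every i, so G^SO = 4·10.5 = 42.
W^SO = (Σα)·G^SO − ½·4·(Σα)² = (4/2)·10.5² = 220.5.
Deadweight loss = W^SO − W^NE = 127.645.

127.645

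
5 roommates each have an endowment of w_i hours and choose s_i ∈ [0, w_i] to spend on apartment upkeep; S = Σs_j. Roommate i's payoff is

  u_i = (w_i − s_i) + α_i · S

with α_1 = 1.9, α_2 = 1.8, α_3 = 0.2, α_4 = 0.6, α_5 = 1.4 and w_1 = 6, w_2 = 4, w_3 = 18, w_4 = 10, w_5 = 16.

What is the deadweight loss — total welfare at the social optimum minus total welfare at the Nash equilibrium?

137.2

∂u_i/∂s_i = α_i − 1, so roommate i contributes w_i if α_i > 1, else 0.
α_i > 1 for i ∈ {1, 2, 5}; NE contributions (6, 4, 0, 0, 16), S = 26.
W^NE = Σw_i − S^NE + (Σα_i)·S^NE = 54 + 4.9·26 = 181.4.
Planner: ∂(Σu_j)/∂s_i = Σα_j − 1 = 4.9 > 0, so everyone contributes w_i; S^SO = 54, W^SO = 54 + 4.9·54 = 318.6.
Deadweight loss = 137.2.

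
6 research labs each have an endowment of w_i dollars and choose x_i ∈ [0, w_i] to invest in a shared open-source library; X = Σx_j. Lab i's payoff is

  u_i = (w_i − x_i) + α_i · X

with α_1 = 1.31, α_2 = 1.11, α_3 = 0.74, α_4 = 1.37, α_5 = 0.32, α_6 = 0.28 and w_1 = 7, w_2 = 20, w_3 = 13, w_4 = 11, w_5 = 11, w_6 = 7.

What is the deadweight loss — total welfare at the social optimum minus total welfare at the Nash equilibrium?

∂u_i/∂x_i = α_i − 1, so lab i contributes w_i if α_i > 1, else 0.
α_i > 1 for i ∈ {1, 2, 4}; NE contributions (7, 20, 0, 11, 0, 0), X = 38.
W^NE = Σw_i − X^NE + (Σα_i)·X^NE = 69 + 4.13·38 = 225.94.
Planner: ∂(Σu_j)/∂x_i = Σα_j − 1 = 4.13 > 0, so everyone contributes w_i; X^SO = 69, W^SO = 69 + 4.13·69 = 353.97.
Deadweight loss = 128.03.

128.03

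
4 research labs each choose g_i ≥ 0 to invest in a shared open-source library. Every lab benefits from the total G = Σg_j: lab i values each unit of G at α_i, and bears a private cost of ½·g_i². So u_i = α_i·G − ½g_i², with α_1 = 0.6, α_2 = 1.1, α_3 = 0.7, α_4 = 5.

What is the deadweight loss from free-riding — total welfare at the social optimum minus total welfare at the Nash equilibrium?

Lab i's FOC: ∂u_i/∂g_i = α_i − g_i = 0, so g_i* = α_i.
NE contributions = (0.6, 1.1, 0.7, 5); G = 7.4.
W^NE = (Σα)·G − ½Σα_i² = 7.4² − ½·27.06 = 41.23.
Planner sets g_i = Σα_j = 7.4 for every i, so G^SO = 4·7.4 = 29.6.
W^SO = (Σα)·G^SO − ½·4·(Σα)² = (4/2)·7.4² = 109.52.
Deadweight loss = W^SO − W^NE = 68.29.

68.29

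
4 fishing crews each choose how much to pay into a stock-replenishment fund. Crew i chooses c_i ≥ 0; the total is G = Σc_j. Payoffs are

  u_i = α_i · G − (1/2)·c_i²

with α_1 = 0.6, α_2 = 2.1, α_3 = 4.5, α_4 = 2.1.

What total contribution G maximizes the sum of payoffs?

37.2

Planner FOC: ∂(Σu_j)/∂c_i = (Σα_j) − c_i = 0, so c_i^SO = Σα_j = 9.3 for every i; G^SO = 37.2.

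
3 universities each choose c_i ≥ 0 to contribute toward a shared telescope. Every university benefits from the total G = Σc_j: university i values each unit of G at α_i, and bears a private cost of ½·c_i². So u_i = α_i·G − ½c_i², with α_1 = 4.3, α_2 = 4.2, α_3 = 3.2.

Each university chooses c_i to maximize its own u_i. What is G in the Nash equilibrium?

University i's FOC: ∂u_i/∂c_i = α_i − c_i = 0, so c_i* = α_i.
NE contributions = (4.3, 4.2, 3.2); G = 11.7.

11.7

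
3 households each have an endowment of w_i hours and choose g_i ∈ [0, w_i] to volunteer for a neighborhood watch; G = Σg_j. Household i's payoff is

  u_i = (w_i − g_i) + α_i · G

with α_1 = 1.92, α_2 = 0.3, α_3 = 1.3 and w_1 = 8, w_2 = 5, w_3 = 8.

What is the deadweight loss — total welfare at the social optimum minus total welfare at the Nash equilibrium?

12.6

∂u_i/∂g_i = α_i − 1, so household i contributes w_i if α_i > 1, else 0.
α_i > 1 for i ∈ {1, 3}; NE contributions (8, 0, 8), G = 16.
W^NE = Σw_i − G^NE + (Σα_i)·G^NE = 21 + 2.52·16 = 61.32.
Planner: ∂(Σu_j)/∂g_i = Σα_j − 1 = 2.52 > 0, so everyone contributes w_i; G^SO = 21, W^SO = 21 + 2.52·21 = 73.92.
Deadweight loss = 12.6.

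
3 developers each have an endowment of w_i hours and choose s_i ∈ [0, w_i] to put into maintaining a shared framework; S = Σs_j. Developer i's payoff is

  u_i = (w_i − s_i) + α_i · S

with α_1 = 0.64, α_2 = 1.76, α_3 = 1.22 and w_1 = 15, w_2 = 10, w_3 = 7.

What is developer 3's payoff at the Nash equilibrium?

20.74

∂u_i/∂s_i = α_i − 1, so developer i contributes w_i if α_i > 1, else 0.
α_i > 1 for i ∈ {2, 3}; NE contributions (0, 10, 7), S = 17.
u_3 = (7 − 7) + 1.22·17 = 20.74.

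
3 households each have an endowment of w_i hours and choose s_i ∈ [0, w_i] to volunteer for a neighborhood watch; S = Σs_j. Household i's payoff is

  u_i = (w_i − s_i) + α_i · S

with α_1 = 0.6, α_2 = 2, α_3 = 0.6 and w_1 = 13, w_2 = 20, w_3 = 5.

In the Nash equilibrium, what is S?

20

∂u_i/∂s_i = α_i − 1, so household i contributes w_i if α_i > 1, else 0.
α_i > 1 for i ∈ {2}; NE contributions (0, 20, 0), S = 20.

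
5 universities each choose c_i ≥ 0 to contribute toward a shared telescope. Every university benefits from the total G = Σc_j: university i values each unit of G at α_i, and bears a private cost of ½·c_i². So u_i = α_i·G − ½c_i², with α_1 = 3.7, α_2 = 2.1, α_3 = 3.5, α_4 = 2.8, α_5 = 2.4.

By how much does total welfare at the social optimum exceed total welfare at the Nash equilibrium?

University i's FOC: ∂u_i/∂c_i = α_i − c_i = 0, so c_i* = α_i.
NE contributions = (3.7, 2.1, 3.5, 2.8, 2.4); G = 14.5.
W^NE = (Σα)·G − ½Σα_i² = 14.5² − ½·43.95 = 188.275.
Planner sets c_i = Σα_j = 14.5 for every i, so G^SO = 5·14.5 = 72.5.
W^SO = (Σα)·G^SO − ½·5·(Σα)² = (5/2)·14.5² = 525.625.
Deadweight loss = W^SO − W^NE = 337.35.

337.35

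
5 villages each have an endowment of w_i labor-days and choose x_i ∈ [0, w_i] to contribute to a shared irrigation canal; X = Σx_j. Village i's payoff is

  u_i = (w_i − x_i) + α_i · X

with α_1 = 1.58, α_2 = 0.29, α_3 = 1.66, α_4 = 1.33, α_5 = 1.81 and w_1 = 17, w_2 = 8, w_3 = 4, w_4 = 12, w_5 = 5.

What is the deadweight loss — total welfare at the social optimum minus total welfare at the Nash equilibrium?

∂u_i/∂x_i = α_i − 1, so village i contributes w_i if α_i > 1, else 0.
α_i > 1 for i ∈ {1, 3, 4, 5}; NE contributions (17, 0, 4, 12, 5), X = 38.
W^NE = Σw_i − X^NE + (Σα_i)·X^NE = 46 + 5.67·38 = 261.46.
Planner: ∂(Σu_j)/∂x_i = Σα_j − 1 = 5.67 > 0, so everyone contributes w_i; X^SO = 46, W^SO = 46 + 5.67·46 = 306.82.
Deadweight loss = 45.36.

45.36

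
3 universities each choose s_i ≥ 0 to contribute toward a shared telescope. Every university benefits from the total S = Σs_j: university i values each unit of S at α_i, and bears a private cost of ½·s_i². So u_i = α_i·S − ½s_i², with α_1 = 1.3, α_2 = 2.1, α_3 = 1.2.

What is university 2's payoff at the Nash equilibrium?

7.455

University i's FOC: ∂u_i/∂s_i = α_i − s_i = 0, so s_i* = α_i.
NE contributions = (1.3, 2.1, 1.2); S = 4.6.
u_2 = α_2·S − ½·(s_2)² = 2.1·4.6 − ½·2.1² = 7.455.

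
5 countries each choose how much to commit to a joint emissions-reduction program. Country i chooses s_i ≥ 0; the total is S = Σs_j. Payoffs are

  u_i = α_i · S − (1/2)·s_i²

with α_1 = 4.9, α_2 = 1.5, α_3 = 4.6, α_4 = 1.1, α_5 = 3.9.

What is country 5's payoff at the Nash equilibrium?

Country i's FOC: ∂u_i/∂s_i = α_i − s_i = 0, so s_i* = α_i.
NE contributions = (4.9, 1.5, 4.6, 1.1, 3.9); S = 16.
u_5 = α_5·S − ½·(s_5)² = 3.9·16 − ½·3.9² = 54.795.

54.795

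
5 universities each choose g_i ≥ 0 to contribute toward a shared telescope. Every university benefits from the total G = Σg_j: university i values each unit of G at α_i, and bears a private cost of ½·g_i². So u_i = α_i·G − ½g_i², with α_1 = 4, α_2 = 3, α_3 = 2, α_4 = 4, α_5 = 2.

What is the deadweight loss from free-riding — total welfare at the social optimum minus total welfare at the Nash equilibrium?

362

University i's FOC: ∂u_i/∂g_i = α_i − g_i = 0, so g_i* = α_i.
NE contributions = (4, 3, 2, 4, 2); G = 15.
W^NE = (Σα)·G − ½Σα_i² = 15² − ½·49 = 200.5.
Planner sets g_i = Σα_j = 15 for every i, so G^SO = 5·15 = 75.
W^SO = (Σα)·G^SO − ½·5·(Σα)² = (5/2)·15² = 562.5.
Deadweight loss = W^SO − W^NE = 362.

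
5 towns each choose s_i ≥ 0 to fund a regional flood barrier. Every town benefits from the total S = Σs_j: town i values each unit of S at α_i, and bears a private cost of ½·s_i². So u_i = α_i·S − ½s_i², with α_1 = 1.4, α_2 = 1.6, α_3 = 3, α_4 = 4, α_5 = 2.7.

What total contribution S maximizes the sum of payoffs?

Planner FOC: ∂(Σu_j)/∂s_i = (Σα_j) − s_i = 0, so s_i^SO = Σα_j = 12.7 for every i; S^SO = 63.5.

63.5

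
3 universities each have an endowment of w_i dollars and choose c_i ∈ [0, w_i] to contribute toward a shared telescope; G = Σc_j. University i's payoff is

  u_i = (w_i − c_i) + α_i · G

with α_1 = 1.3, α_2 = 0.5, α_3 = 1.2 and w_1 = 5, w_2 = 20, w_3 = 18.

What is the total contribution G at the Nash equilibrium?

23

∂u_i/∂c_i = α_i − 1, so university i contributes w_i if α_i > 1, else 0.
α_i > 1 for i ∈ {1, 3}; NE contributions (5, 0, 18), G = 23.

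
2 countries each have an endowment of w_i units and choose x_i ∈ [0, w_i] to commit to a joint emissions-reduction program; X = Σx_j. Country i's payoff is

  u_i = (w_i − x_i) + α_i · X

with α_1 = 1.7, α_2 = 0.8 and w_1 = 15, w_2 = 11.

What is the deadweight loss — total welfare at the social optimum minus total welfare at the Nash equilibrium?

16.5

∂u_i/∂x_i = α_i − 1, so country i contributes w_i if α_i > 1, else 0.
α_i > 1 for i ∈ {1}; NE contributions (15, 0), X = 15.
W^NE = Σw_i − X^NE + (Σα_i)·X^NE = 26 + 1.5·15 = 48.5.
Planner: ∂(Σu_j)/∂x_i = Σα_j − 1 = 1.5 > 0, so everyone contributes w_i; X^SO = 26, W^SO = 26 + 1.5·26 = 65.
Deadweight loss = 16.5.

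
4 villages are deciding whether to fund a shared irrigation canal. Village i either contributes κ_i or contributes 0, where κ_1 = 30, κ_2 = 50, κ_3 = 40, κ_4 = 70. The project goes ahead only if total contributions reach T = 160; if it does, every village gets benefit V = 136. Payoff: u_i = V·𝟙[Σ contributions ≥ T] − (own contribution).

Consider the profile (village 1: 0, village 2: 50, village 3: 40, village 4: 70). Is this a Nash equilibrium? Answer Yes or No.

Total = 160 ≥ 160: provided.
Village 1 (pledges 0, payoff 136): pledging 30 → total 190, payoff 106. No gain.
Village 2 (pledges 50, payoff 86): dropping to 0 → total 110, payoff 0. No gain.
Village 3 (pledges 40, payoff 96): dropping to 0 → total 120, payoff 0. No gain.
Village 4 (pledges 70, payoff 66): dropping to 0 → total 90, payoff 0. No gain.

Yes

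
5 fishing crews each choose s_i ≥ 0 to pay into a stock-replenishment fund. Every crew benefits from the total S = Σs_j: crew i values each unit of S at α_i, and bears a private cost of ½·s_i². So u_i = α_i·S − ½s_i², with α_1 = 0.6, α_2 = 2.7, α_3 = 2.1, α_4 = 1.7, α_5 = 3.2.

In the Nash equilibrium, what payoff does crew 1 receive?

Crew i's FOC: ∂u_i/∂s_i = α_i − s_i = 0, so s_i* = α_i.
NE contributions = (0.6, 2.7, 2.1, 1.7, 3.2); S = 10.3.
u_1 = α_1·S − ½·(s_1)² = 0.6·10.3 − ½·0.6² = 6.

6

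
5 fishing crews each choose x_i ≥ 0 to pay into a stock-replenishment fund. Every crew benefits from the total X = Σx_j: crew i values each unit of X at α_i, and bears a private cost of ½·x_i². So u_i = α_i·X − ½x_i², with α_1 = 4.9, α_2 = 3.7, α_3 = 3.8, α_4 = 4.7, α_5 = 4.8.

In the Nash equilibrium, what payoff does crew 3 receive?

Crew i's FOC: ∂u_i/∂x_i = α_i − x_i = 0, so x_i* = α_i.
NE contributions = (4.9, 3.7, 3.8, 4.7, 4.8); X = 21.9.
u_3 = α_3·X − ½·(x_3)² = 3.8·21.9 − ½·3.8² = 76.

76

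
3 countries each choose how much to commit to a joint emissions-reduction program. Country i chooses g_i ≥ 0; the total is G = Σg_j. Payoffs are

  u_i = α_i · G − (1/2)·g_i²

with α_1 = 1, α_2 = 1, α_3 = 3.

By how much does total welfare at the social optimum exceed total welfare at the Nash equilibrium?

Country i's FOC: ∂u_i/∂g_i = α_i − g_i = 0, so g_i* = α_i.
NE contributions = (1, 1, 3); G = 5.
W^NE = (Σα)·G − ½Σα_i² = 5² − ½·11 = 19.5.
Planner sets g_i = Σα_j = 5 for every i, so G^SO = 3·5 = 15.
W^SO = (Σα)·G^SO − ½·3·(Σα)² = (3/2)·5² = 37.5.
Deadweight loss = W^SO − W^NE = 18.

18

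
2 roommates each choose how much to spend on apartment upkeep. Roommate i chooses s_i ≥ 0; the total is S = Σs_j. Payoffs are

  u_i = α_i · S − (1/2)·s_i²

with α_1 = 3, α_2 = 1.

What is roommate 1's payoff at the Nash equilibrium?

Roommate i's FOC: ∂u_i/∂s_i = α_i − s_i = 0, so s_i* = α_i.
NE contributions = (3, 1); S = 4.
u_1 = α_1·S − ½·(s_1)² = 3·4 − ½·3² = 7.5.

7.5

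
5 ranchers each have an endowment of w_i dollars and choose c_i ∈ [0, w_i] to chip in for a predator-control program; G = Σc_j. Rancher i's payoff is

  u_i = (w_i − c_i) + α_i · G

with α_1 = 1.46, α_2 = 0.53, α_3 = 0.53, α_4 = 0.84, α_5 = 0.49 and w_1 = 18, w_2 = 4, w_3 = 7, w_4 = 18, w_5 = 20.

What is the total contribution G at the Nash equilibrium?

18

∂u_i/∂c_i = α_i − 1, so rancher i contributes w_i if α_i > 1, else 0.
α_i > 1 for i ∈ {1}; NE contributions (18, 0, 0, 0, 0), G = 18.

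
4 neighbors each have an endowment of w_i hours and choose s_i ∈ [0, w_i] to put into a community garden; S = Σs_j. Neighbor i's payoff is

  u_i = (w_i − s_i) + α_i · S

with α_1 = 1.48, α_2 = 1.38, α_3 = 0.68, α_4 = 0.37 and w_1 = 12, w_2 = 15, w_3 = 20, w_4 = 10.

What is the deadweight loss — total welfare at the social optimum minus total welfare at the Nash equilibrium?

87.3

∂u_i/∂s_i = α_i − 1, so neighbor i contributes w_i if α_i > 1, else 0.
α_i > 1 for i ∈ {1, 2}; NE contributions (12, 15, 0, 0), S = 27.
W^NE = Σw_i − S^NE + (Σα_i)·S^NE = 57 + 2.91·27 = 135.57.
Planner: ∂(Σu_j)/∂s_i = Σα_j − 1 = 2.91 > 0, so everyone contributes w_i; S^SO = 57, W^SO = 57 + 2.91·57 = 222.87.
Deadweight loss = 87.3.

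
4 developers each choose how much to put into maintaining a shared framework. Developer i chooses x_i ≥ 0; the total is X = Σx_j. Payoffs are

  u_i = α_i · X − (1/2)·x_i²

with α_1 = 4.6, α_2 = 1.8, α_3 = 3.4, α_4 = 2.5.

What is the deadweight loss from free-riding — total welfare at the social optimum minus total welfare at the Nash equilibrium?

172.395

Developer i's FOC: ∂u_i/∂x_i = α_i − x_i = 0, so x_i* = α_i.
NE contributions = (4.6, 1.8, 3.4, 2.5); X = 12.3.
W^NE = (Σα)·X − ½Σα_i² = 12.3² − ½·42.21 = 130.185.
Planner sets x_i = Σα_j = 12.3 for every i, so X^SO = 4·12.3 = 49.2.
W^SO = (Σα)·X^SO − ½·4·(Σα)² = (4/2)·12.3² = 302.58.
Deadweight loss = W^SO − W^NE = 172.395.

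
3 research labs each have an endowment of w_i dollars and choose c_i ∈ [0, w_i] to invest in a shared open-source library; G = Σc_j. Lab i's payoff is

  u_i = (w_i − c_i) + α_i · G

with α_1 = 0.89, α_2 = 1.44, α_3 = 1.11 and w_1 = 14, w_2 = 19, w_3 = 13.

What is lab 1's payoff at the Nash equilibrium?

42.48

∂u_i/∂c_i = α_i − 1, so lab i contributes w_i if α_i > 1, else 0.
α_i > 1 for i ∈ {2, 3}; NE contributions (0, 19, 13), G = 32.
u_1 = (14 − 0) + 0.89·32 = 42.48.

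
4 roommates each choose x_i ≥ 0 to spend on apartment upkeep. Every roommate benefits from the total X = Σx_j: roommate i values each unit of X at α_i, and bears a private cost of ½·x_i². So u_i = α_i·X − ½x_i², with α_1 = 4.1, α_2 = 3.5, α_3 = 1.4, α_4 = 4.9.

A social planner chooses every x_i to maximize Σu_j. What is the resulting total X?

55.6

Planner FOC: ∂(Σu_j)/∂x_i = (Σα_j) − x_i = 0, so x_i^SO = Σα_j = 13.9 for every i; X^SO = 55.6.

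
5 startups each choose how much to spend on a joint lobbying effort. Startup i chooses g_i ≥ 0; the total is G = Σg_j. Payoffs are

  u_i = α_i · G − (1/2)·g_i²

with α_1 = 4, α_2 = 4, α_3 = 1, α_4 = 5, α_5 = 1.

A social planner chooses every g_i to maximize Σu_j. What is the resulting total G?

Planner FOC: ∂(Σu_j)/∂g_i = (Σα_j) − g_i = 0, so g_i^SO = Σα_j = 15 for every i; G^SO = 75.

75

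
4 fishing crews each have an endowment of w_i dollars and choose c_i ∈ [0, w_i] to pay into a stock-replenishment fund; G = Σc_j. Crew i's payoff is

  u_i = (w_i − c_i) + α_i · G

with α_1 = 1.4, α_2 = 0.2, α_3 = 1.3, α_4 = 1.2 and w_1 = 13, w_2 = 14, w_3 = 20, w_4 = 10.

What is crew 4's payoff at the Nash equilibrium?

51.6

∂u_i/∂c_i = α_i − 1, so crew i contributes w_i if α_i > 1, else 0.
α_i > 1 for i ∈ {1, 3, 4}; NE contributions (13, 0, 20, 10), G = 43.
u_4 = (10 − 10) + 1.2·43 = 51.6.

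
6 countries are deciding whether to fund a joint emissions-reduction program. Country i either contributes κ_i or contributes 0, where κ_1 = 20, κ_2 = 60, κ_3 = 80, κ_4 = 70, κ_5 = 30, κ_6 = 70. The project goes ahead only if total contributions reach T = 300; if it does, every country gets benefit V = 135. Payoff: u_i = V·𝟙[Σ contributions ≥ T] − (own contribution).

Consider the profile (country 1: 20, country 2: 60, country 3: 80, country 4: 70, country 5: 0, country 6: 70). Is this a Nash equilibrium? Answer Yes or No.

Yes

Total = 300 ≥ 300: provided.
Country 1 (pledges 20, payoff 115): dropping to 0 → total 280, payoff 0. No gain.
Country 2 (pledges 60, payoff 75): dropping to 0 → total 240, payoff 0. No gain.
Country 3 (pledges 80, payoff 55): dropping to 0 → total 220, payoff 0. No gain.
Country 4 (pledges 70, payoff 65): dropping to 0 → total 230, payoff 0. No gain.
Country 5 (pledges 0, payoff 135): pledging 30 → total 330, payoff 105. No gain.
Country 6 (pledges 70, payoff 65): dropping to 0 → total 230, payoff 0. No gain.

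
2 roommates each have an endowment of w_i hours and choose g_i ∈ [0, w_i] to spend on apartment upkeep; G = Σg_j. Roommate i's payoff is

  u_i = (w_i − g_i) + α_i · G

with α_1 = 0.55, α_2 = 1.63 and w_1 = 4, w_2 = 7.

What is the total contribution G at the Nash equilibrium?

7

∂u_i/∂g_i = α_i − 1, so roommate i contributes w_i if α_i > 1, else 0.
α_i > 1 for i ∈ {2}; NE contributions (0, 7), G = 7.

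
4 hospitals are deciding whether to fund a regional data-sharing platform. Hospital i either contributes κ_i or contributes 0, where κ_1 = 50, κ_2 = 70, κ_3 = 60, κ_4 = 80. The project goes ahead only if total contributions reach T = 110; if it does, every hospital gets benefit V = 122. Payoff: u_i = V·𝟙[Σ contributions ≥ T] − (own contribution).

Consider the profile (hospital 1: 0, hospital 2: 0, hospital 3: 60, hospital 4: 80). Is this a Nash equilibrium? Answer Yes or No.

Yes

Total = 140 ≥ 110: provided.
Hospital 1 (pledges 0, payoff 122): pledging 50 → total 190, payoff 72. No gain.
Hospital 2 (pledges 0, payoff 122): pledging 70 → total 210, payoff 52. No gain.
Hospital 3 (pledges 60, payoff 62): dropping to 0 → total 80, payoff 0. No gain.
Hospital 4 (pledges 80, payoff 42): dropping to 0 → total 60, payoff 0. No gain.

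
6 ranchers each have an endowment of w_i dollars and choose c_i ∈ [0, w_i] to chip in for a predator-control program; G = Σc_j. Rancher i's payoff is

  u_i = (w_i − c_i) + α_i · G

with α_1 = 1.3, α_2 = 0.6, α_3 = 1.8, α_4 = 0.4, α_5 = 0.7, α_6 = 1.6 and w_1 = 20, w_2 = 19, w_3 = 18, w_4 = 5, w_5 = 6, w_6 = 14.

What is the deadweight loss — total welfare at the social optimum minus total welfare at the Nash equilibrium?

∂u_i/∂c_i = α_i − 1, so rancher i contributes w_i if α_i > 1, else 0.
α_i > 1 for i ∈ {1, 3, 6}; NE contributions (20, 0, 18, 0, 0, 14), G = 52.
W^NE = Σw_i − G^NE + (Σα_i)·G^NE = 82 + 5.4·52 = 362.8.
Planner: ∂(Σu_j)/∂c_i = Σα_j − 1 = 5.4 > 0, so everyone contributes w_i; G^SO = 82, W^SO = 82 + 5.4·82 = 524.8.
Deadweight loss = 162.

162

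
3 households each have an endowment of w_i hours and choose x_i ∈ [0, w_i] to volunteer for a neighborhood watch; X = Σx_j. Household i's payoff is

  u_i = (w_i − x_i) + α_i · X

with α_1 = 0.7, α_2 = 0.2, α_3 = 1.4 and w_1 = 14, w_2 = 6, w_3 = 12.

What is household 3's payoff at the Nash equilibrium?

16.8

∂u_i/∂x_i = α_i − 1, so household i contributes w_i if α_i > 1, else 0.
α_i > 1 for i ∈ {3}; NE contributions (0, 0, 12), X = 12.
u_3 = (12 − 12) + 1.4·12 = 16.8.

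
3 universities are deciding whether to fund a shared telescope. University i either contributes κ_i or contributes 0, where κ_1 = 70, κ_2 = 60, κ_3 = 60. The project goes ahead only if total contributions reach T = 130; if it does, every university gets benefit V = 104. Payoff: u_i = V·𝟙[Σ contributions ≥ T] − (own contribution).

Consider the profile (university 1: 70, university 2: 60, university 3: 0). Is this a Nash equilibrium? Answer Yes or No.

Yes

Total = 130 ≥ 130: provided.
University 1 (pledges 70, payoff 34): dropping to 0 → total 60, payoff 0. No gain.
University 2 (pledges 60, payoff 44): dropping to 0 → total 70, payoff 0. No gain.
University 3 (pledges 0, payoff 104): pledging 60 → total 190, payoff 44. No gain.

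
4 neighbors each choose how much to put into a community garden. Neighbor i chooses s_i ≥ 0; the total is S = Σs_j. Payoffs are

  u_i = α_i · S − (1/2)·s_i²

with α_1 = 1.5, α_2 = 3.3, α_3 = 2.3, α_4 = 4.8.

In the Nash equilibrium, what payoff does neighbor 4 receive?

Neighbor i's FOC: ∂u_i/∂s_i = α_i − s_i = 0, so s_i* = α_i.
NE contributions = (1.5, 3.3, 2.3, 4.8); S = 11.9.
u_4 = α_4·S − ½·(s_4)² = 4.8·11.9 − ½·4.8² = 45.6.

45.6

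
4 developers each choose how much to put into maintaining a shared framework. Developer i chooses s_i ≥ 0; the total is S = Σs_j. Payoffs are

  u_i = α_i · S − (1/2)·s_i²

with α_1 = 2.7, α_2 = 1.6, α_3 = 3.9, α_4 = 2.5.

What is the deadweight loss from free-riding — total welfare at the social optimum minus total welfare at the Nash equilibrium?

130.145

Developer i's FOC: ∂u_i/∂s_i = α_i − s_i = 0, so s_i* = α_i.
NE contributions = (2.7, 1.6, 3.9, 2.5); S = 10.7.
W^NE = (Σα)·S − ½Σα_i² = 10.7² − ½·31.31 = 98.835.
Planner sets s_i = Σα_j = 10.7 for every i, so S^SO = 4·10.7 = 42.8.
W^SO = (Σα)·S^SO − ½·4·(Σα)² = (4/2)·10.7² = 228.98.
Deadweight loss = W^SO − W^NE = 130.145.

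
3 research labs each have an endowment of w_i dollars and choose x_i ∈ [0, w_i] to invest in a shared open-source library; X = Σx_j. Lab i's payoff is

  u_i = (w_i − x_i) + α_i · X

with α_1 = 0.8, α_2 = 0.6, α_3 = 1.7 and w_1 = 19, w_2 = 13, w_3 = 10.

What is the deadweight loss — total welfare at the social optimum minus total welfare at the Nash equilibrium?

∂u_i/∂x_i = α_i − 1, so lab i contributes w_i if α_i > 1, else 0.
α_i > 1 for i ∈ {3}; NE contributions (0, 0, 10), X = 10.
W^NE = Σw_i − X^NE + (Σα_i)·X^NE = 42 + 2.1·10 = 63.
Planner: ∂(Σu_j)/∂x_i = Σα_j − 1 = 2.1 > 0, so everyone contributes w_i; X^SO = 42, W^SO = 42 + 2.1·42 = 130.2.
Deadweight loss = 67.2.

67.2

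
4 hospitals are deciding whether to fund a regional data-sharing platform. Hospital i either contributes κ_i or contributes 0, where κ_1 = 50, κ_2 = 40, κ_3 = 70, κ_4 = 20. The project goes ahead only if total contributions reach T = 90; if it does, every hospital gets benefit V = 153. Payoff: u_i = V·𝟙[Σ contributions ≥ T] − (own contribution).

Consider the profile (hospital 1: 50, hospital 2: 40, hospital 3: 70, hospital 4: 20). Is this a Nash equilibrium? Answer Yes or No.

Total = 180 ≥ 90: provided.
Hospital 1 (pledges 50, payoff 103): dropping to 0 → total 130, payoff 153. Profitable deviation.

No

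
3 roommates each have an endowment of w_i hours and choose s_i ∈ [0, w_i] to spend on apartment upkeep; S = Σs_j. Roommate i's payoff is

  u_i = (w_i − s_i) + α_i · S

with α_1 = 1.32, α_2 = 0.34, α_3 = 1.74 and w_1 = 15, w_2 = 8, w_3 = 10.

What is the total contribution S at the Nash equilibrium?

∂u_i/∂s_i = α_i − 1, so roommate i contributes w_i if α_i > 1, else 0.
α_i > 1 for i ∈ {1, 3}; NE contributions (15, 0, 10), S = 25.

25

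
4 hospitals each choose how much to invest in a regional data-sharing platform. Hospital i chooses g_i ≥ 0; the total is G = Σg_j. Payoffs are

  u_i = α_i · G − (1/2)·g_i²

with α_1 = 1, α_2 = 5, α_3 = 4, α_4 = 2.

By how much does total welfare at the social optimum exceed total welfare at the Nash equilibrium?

Hospital i's FOC: ∂u_i/∂g_i = α_i − g_i = 0, so g_i* = α_i.
NE contributions = (1, 5, 4, 2); G = 12.
W^NE = (Σα)·G − ½Σα_i² = 12² − ½·46 = 121.
Planner sets g_i = Σα_j = 12 for every i, so G^SO = 4·12 = 48.
W^SO = (Σα)·G^SO − ½·4·(Σα)² = (4/2)·12² = 288.
Deadweight loss = W^SO − W^NE = 167.

167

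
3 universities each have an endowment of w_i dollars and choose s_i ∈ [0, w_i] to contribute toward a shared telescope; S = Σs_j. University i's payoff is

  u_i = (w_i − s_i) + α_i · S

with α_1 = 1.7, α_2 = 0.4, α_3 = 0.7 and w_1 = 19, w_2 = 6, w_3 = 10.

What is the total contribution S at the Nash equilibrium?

19

∂u_i/∂s_i = α_i − 1, so university i contributes w_i if α_i > 1, else 0.
α_i > 1 for i ∈ {1}; NE contributions (19, 0, 0), S = 19.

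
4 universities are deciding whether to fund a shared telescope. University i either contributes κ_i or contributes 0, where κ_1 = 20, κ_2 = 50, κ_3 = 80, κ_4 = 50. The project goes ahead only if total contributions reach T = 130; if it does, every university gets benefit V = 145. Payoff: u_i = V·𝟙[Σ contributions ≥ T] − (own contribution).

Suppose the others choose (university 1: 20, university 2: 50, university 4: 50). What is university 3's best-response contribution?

Others' total = 120. Contributing 80 brings total to 200 ≥ 130: gain V − κ_3 = 65.
Best response: 80.

80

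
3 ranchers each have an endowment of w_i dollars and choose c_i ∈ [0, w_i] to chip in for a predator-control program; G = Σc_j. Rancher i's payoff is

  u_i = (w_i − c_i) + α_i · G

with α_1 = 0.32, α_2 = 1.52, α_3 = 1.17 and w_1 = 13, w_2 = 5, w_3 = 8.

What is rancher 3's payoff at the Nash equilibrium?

15.21

∂u_i/∂c_i = α_i − 1, so rancher i contributes w_i if α_i > 1, else 0.
α_i > 1 for i ∈ {2, 3}; NE contributions (0, 5, 8), G = 13.
u_3 = (8 − 8) + 1.17·13 = 15.21.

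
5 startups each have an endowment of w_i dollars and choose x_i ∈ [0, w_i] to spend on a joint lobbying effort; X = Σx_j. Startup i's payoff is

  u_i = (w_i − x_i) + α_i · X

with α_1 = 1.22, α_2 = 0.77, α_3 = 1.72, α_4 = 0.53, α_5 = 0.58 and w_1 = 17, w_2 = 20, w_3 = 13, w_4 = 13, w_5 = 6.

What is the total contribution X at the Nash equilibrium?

30

∂u_i/∂x_i = α_i − 1, so startup i contributes w_i if α_i > 1, else 0.
α_i > 1 for i ∈ {1, 3}; NE contributions (17, 0, 13, 0, 0), X = 30.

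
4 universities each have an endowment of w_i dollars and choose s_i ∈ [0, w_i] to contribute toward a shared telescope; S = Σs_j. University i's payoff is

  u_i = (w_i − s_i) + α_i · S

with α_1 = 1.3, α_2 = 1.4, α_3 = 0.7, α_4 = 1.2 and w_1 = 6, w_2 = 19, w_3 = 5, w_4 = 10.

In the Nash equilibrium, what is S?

∂u_i/∂s_i = α_i − 1, so university i contributes w_i if α_i > 1, else 0.
α_i > 1 for i ∈ {1, 2, 4}; NE contributions (6, 19, 0, 10), S = 35.

35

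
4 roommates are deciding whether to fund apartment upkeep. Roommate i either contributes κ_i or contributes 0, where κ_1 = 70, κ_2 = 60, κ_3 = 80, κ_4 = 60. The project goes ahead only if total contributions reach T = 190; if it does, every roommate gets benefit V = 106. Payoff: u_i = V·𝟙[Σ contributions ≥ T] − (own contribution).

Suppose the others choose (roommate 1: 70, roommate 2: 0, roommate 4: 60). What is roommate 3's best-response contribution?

80

Others' total = 130. Contributing 80 brings total to 210 ≥ 190: gain V − κ_3 = 26.
Best response: 80.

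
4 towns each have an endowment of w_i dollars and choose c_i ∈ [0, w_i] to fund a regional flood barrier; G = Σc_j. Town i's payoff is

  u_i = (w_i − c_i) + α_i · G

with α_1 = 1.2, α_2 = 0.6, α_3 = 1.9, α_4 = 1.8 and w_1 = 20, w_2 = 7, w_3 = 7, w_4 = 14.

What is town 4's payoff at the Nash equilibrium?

73.8

∂u_i/∂c_i = α_i − 1, so town i contributes w_i if α_i > 1, else 0.
α_i > 1 for i ∈ {1, 3, 4}; NE contributions (20, 0, 7, 14), G = 41.
u_4 = (14 − 14) + 1.8·41 = 73.8.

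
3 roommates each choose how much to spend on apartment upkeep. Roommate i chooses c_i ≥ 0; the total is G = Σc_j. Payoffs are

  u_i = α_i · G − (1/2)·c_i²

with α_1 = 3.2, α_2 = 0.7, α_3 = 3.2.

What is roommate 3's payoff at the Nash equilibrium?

Roommate i's FOC: ∂u_i/∂c_i = α_i − c_i = 0, so c_i* = α_i.
NE contributions = (3.2, 0.7, 3.2); G = 7.1.
u_3 = α_3·G − ½·(c_3)² = 3.2·7.1 − ½·3.2² = 17.6.

17.6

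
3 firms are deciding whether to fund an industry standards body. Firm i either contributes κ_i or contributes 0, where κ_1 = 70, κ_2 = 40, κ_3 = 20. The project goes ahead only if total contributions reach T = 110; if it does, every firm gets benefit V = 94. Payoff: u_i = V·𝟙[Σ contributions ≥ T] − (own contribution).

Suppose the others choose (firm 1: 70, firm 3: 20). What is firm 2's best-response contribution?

Others' total = 90. Contributing 40 brings total to 130 ≥ 110: gain V − κ_2 = 54.
Best response: 40.

40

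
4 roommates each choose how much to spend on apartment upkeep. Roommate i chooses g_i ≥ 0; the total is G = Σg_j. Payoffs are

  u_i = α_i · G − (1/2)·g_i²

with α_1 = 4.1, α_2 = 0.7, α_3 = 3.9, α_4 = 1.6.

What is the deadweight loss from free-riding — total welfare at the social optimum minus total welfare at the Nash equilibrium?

Roommate i's FOC: ∂u_i/∂g_i = α_i − g_i = 0, so g_i* = α_i.
NE contributions = (4.1, 0.7, 3.9, 1.6); G = 10.3.
W^NE = (Σα)·G − ½Σα_i² = 10.3² − ½·35.07 = 88.555.
Planner sets g_i = Σα_j = 10.3 for every i, so G^SO = 4·10.3 = 41.2.
W^SO = (Σα)·G^SO − ½·4·(Σα)² = (4/2)·10.3² = 212.18.
Deadweight loss = W^SO − W^NE = 123.625.

123.625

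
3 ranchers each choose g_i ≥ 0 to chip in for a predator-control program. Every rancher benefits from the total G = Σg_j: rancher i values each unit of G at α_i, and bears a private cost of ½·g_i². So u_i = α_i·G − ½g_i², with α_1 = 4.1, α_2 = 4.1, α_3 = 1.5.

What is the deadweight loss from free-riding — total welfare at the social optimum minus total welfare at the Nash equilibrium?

Rancher i's FOC: ∂u_i/∂g_i = α_i − g_i = 0, so g_i* = α_i.
NE contributions = (4.1, 4.1, 1.5); G = 9.7.
W^NE = (Σα)·G − ½Σα_i² = 9.7² − ½·35.87 = 76.155.
Planner sets g_i = Σα_j = 9.7 for every i, so G^SO = 3·9.7 = 29.1.
W^SO = (Σα)·G^SO − ½·3·(Σα)² = (3/2)·9.7² = 141.135.
Deadweight loss = W^SO − W^NE = 64.98.

64.98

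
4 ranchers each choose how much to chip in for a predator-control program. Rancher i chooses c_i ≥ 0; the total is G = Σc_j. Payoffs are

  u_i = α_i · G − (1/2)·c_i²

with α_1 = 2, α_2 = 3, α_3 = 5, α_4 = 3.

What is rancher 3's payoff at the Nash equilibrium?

52.5

Rancher i's FOC: ∂u_i/∂c_i = α_i − c_i = 0, so c_i* = α_i.
NE contributions = (2, 3, 5, 3); G = 13.
u_3 = α_3·G − ½·(c_3)² = 5·13 − ½·5² = 52.5.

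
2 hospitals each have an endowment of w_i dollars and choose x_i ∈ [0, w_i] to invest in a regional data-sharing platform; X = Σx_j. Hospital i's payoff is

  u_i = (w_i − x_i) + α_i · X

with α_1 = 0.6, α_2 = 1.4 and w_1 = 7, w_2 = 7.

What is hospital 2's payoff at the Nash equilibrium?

∂u_i/∂x_i = α_i − 1, so hospital i contributes w_i if α_i > 1, else 0.
α_i > 1 for i ∈ {2}; NE contributions (0, 7), X = 7.
u_2 = (7 − 7) + 1.4·7 = 9.8.

9.8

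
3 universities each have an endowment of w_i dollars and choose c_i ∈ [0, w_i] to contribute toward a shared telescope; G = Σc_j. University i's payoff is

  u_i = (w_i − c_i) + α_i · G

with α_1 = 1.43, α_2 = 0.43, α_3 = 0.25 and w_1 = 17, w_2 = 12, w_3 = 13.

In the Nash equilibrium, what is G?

17

∂u_i/∂c_i = α_i − 1, so university i contributes w_i if α_i > 1, else 0.
α_i > 1 for i ∈ {1}; NE contributions (17, 0, 0), G = 17.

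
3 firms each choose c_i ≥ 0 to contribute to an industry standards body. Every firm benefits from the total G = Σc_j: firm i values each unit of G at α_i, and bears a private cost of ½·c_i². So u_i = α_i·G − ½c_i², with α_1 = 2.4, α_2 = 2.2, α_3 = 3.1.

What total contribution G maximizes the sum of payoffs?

23.1

Planner FOC: ∂(Σu_j)/∂c_i = (Σα_j) − c_i = 0, so c_i^SO = Σα_j = 7.7 for every i; G^SO = 23.1.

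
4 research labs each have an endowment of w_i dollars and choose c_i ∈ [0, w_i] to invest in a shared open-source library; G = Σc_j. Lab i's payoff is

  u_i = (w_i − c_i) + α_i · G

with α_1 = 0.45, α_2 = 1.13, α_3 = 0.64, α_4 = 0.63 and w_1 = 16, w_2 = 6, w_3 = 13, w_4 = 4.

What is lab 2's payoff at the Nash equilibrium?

6.78

∂u_i/∂c_i = α_i − 1, so lab i contributes w_i if α_i > 1, else 0.
α_i > 1 for i ∈ {2}; NE contributions (0, 6, 0, 0), G = 6.
u_2 = (6 − 6) + 1.13·6 = 6.78.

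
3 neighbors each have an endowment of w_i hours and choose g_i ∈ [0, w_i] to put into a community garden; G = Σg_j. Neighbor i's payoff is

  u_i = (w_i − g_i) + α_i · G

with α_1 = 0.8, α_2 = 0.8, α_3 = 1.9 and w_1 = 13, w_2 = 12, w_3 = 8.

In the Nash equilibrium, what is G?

8

∂u_i/∂g_i = α_i − 1, so neighbor i contributes w_i if α_i > 1, else 0.
α_i > 1 for i ∈ {3}; NE contributions (0, 0, 8), G = 8.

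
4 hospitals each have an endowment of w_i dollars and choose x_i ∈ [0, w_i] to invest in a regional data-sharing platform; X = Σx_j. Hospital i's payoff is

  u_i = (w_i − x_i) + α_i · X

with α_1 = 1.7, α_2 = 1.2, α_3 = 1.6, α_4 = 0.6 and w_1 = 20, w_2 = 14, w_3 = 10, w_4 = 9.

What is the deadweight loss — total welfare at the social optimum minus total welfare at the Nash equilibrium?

∂u_i/∂x_i = α_i − 1, so hospital i contributes w_i if α_i > 1, else 0.
α_i > 1 for i ∈ {1, 2, 3}; NE contributions (20, 14, 10, 0), X = 44.
W^NE = Σw_i − X^NE + (Σα_i)·X^NE = 53 + 4.1·44 = 233.4.
Planner: ∂(Σu_j)/∂x_i = Σα_j − 1 = 4.1 > 0, so everyone contributes w_i; X^SO = 53, W^SO = 53 + 4.1·53 = 270.3.
Deadweight loss = 36.9.

36.9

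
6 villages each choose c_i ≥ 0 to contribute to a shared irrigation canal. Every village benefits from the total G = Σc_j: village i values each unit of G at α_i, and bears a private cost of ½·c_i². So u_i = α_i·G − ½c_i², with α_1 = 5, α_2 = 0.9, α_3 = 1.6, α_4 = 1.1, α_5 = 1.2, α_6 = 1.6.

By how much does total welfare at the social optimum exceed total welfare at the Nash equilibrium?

276.71

Village i's FOC: ∂u_i/∂c_i = α_i − c_i = 0, so c_i* = α_i.
NE contributions = (5, 0.9, 1.6, 1.1, 1.2, 1.6); G = 11.4.
W^NE = (Σα)·G − ½Σα_i² = 11.4² − ½·33.58 = 113.17.
Planner sets c_i = Σα_j = 11.4 for every i, so G^SO = 6·11.4 = 68.4.
W^SO = (Σα)·G^SO − ½·6·(Σα)² = (6/2)·11.4² = 389.88.
Deadweight loss = W^SO − W^NE = 276.71.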